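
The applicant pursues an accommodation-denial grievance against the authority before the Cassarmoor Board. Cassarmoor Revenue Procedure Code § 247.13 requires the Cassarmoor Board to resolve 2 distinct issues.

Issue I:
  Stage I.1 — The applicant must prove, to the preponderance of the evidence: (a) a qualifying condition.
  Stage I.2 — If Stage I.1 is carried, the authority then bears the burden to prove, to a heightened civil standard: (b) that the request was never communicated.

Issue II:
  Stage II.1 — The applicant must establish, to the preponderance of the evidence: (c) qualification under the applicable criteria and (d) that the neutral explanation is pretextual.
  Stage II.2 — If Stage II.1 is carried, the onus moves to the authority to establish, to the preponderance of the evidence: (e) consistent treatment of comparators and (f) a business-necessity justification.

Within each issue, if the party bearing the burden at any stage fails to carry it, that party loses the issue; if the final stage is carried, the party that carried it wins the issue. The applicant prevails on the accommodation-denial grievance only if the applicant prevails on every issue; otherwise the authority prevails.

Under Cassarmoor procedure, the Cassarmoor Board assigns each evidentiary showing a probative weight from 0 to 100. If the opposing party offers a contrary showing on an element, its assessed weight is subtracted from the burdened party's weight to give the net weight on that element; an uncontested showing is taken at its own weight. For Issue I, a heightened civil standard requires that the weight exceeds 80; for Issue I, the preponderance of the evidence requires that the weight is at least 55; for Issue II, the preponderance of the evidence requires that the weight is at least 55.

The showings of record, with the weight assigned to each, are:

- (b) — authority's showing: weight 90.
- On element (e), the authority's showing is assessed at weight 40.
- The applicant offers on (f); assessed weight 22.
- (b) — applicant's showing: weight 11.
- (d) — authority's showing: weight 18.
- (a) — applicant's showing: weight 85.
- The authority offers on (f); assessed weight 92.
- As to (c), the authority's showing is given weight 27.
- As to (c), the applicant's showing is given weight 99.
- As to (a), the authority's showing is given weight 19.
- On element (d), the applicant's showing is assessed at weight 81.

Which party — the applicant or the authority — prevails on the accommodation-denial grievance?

applicant

— Issue I —
Stage I.1 (applicant, the preponderance of the evidence, weight is at least 55): (a) net 85−19=66 ≥ 55 — meets.
  Stage I.1 carried; the burden shifts to the authority.
Stage I.2 (authority, a heightened civil standard, weight exceeds 80): (b) net 90−11=79 ≤ 80 — fails.
  Stage I.2 not carried; the authority fails its burden.
So the applicant prevails on this issue.
— Issue II —
Stage II.1 (applicant, the preponderance of the evidence, weight is at least 55): (c) net 99−27=72 ≥ 55 — meets; (d) net 81−18=63 ≥ 55 — meets.
  Stage II.1 is satisfied; the onus moves to the authority.
Stage II.2 (authority, the preponderance of the evidence, weight is at least 55): (e) 40 < 55 — fails; (f) net 92−22=70 ≥ 55 — meets.
  Not every element is met, so the authority fails to carry Stage II.2.
So the applicant prevails on this issue.
Per-issue: Issue I → applicant; Issue II → applicant. The applicant must prevail on every issue; overall, the applicant prevails.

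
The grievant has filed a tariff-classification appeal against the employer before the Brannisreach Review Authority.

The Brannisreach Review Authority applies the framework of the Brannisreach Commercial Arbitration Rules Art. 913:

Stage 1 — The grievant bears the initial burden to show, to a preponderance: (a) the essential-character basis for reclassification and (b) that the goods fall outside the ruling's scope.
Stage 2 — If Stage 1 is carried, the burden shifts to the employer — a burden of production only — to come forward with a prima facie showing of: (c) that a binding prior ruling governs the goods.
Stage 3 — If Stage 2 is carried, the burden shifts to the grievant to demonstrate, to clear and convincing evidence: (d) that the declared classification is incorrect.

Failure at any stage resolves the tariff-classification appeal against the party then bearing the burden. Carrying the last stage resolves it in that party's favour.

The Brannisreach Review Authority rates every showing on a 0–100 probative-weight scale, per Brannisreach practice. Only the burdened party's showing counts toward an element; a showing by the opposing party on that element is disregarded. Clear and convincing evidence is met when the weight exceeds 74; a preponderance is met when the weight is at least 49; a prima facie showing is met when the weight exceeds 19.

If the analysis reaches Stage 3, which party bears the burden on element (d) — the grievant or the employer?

Stage 3's rule assigns the burden to the grievant (to clear and convincing evidence).

grievant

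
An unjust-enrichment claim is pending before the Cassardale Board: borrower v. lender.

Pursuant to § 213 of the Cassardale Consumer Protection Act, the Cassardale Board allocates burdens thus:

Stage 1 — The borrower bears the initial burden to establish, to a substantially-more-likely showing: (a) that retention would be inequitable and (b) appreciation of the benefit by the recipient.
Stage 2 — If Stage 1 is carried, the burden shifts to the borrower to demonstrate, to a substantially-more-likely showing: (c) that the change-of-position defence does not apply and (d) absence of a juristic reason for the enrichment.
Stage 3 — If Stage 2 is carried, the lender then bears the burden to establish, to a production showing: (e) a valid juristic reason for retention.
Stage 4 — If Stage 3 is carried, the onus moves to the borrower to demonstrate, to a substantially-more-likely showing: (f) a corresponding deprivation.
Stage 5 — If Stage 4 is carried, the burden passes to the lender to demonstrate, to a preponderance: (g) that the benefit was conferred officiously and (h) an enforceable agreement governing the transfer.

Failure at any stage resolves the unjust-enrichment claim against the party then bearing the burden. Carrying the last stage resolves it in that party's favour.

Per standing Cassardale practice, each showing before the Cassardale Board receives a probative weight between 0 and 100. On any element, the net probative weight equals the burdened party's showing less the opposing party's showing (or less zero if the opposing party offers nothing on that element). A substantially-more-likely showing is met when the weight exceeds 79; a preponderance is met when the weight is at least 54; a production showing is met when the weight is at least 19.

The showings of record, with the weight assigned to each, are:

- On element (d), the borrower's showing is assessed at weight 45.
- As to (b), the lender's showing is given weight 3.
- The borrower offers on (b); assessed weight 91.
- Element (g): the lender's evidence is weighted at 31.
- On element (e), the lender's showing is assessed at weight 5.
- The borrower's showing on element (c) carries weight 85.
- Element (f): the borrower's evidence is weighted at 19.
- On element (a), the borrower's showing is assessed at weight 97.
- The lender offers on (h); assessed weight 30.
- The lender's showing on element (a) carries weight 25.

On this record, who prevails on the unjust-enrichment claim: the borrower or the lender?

lender

Stage 1 — burden on borrower; standard: a substantially-more-likely showing (weight exceeds 79).
    (a): 97 − 25 = 72 ≤ 79 [not met]
    (b): 91 − 3 = 88 > 79 [met]
  The borrower does not carry Stage 1.
The lender prevails.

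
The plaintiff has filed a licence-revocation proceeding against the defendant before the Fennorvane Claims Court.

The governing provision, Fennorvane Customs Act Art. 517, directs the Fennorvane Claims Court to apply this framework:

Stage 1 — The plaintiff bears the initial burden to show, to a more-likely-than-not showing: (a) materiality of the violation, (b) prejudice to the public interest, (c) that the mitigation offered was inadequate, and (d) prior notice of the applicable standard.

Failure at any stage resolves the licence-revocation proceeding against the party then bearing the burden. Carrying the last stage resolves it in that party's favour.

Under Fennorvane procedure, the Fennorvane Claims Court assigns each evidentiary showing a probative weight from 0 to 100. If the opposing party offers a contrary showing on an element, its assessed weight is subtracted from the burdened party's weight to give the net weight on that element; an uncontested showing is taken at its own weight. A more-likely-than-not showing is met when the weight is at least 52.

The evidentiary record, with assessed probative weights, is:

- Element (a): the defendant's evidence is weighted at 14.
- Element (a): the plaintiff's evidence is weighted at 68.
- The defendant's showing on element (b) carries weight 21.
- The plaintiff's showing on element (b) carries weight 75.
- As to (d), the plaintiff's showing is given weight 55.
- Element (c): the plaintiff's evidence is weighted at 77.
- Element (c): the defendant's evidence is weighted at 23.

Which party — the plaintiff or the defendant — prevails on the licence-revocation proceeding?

plaintiff

Stage 1 — burden on plaintiff; standard: a more-likely-than-not showing (weight is at least 52).
    (a): 68 − 14 = 54 ≥ 52 [met]
    (b): 75 − 21 = 54 ≥ 52 [met]
    (c): 77 − 23 = 54 ≥ 52 [met]
    (d): 55 ≥ 52 [met]
  The plaintiff carries the last stage.
All stages carried — the plaintiff prevails.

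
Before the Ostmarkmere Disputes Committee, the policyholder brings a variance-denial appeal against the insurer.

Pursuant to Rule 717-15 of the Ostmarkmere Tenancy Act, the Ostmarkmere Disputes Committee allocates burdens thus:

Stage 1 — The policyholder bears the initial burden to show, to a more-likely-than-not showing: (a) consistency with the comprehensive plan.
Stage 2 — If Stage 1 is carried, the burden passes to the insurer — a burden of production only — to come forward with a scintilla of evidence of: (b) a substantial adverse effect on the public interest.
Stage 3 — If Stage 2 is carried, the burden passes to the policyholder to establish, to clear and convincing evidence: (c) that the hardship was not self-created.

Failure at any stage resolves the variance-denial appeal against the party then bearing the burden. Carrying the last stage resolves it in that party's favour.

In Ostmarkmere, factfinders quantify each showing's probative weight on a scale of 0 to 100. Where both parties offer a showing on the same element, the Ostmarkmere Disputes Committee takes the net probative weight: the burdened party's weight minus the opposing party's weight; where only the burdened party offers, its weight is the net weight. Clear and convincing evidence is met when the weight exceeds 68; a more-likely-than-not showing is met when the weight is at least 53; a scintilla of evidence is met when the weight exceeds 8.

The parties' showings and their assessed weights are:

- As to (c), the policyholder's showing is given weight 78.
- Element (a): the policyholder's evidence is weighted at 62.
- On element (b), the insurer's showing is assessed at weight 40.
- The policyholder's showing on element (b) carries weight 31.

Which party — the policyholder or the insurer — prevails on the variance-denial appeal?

At Stage 1 the policyholder must meet a more-likely-than-not showing (weight is at least 53): on (a) the weight is 62, which does reach 53, so (a) meets the standard.
  Stage 1 is satisfied; the onus moves to the insurer.
At Stage 2 the insurer must meet a scintilla of evidence (weight exceeds 8): on (b) the weight is 40 less the opposing 31 gives net 9, which does exceed 8, so (b) meets the standard.
  The insurer carries Stage 2; the policyholder now bears the burden.
At Stage 3 the policyholder must meet clear and convincing evidence (weight exceeds 68): on (c) the weight is 78, > 68, so (c) meets the standard.
  The policyholder carries the last stage.
Every stage carried; the policyholder prevails.

policyholder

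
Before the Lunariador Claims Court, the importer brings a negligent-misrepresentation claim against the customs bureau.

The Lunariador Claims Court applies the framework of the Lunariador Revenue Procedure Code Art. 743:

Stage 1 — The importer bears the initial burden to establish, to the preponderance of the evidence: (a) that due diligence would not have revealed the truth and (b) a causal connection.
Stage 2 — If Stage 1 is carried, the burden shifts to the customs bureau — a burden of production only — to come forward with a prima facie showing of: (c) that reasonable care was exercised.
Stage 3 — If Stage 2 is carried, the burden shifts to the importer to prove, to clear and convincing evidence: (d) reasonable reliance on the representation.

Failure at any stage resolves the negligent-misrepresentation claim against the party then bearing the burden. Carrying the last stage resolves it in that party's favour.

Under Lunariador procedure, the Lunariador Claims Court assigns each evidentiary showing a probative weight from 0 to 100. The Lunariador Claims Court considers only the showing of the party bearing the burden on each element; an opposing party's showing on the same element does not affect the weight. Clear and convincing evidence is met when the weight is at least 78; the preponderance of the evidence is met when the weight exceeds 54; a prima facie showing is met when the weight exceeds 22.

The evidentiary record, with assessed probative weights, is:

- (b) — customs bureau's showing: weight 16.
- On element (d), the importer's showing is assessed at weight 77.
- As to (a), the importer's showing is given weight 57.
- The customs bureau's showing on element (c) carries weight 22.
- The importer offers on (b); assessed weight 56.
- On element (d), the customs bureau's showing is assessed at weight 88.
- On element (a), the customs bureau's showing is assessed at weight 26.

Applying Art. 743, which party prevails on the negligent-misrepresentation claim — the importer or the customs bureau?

importer

Stage 1 — burden on importer; standard: the preponderance of the evidence (weight exceeds 54).
    (a): 57 (customs bureau's 26 disregarded) > 54 [met]
    (b): 56 (customs bureau's 16 disregarded) > 54 [met]
  The importer carries Stage 1; the customs bureau now bears the burden.
Stage 2 — burden on customs bureau; standard: a prima facie showing (weight exceeds 22).
    (c): 22 ≤ 22 [not met]
  The customs bureau does not carry Stage 2.
The importer prevails.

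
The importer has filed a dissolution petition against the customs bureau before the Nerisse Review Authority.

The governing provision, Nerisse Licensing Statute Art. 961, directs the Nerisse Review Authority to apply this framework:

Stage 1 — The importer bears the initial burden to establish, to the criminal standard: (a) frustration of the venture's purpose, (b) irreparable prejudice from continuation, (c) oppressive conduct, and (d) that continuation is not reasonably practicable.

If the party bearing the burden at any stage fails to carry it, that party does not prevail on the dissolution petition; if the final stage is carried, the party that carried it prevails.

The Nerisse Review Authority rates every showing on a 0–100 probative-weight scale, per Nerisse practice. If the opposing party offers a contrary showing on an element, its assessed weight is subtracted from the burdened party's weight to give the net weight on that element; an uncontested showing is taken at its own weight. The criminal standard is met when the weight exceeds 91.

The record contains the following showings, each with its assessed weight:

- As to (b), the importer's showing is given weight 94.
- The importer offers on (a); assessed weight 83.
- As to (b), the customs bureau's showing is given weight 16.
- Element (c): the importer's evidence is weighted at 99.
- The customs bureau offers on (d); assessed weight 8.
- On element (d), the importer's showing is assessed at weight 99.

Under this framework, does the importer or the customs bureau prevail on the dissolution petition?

At Stage 1 the importer must meet the criminal standard (weight exceeds 91): on (a) the weight is 83, ≤ 91, so (a) does not meet the standard; on (b) the weight is 94 less the opposing 16 gives net 78, which does not exceed 91, so (b) does not meet the standard; on (c) the weight is 99, which does exceed 91, so (c) meets the standard; on (d) the weight is 99 less the opposing 8 gives net 91, ≤ 91, so (d) does not meet the standard.
  Stage 1 not carried; the importer fails its burden.
The customs bureau prevails.

customs bureau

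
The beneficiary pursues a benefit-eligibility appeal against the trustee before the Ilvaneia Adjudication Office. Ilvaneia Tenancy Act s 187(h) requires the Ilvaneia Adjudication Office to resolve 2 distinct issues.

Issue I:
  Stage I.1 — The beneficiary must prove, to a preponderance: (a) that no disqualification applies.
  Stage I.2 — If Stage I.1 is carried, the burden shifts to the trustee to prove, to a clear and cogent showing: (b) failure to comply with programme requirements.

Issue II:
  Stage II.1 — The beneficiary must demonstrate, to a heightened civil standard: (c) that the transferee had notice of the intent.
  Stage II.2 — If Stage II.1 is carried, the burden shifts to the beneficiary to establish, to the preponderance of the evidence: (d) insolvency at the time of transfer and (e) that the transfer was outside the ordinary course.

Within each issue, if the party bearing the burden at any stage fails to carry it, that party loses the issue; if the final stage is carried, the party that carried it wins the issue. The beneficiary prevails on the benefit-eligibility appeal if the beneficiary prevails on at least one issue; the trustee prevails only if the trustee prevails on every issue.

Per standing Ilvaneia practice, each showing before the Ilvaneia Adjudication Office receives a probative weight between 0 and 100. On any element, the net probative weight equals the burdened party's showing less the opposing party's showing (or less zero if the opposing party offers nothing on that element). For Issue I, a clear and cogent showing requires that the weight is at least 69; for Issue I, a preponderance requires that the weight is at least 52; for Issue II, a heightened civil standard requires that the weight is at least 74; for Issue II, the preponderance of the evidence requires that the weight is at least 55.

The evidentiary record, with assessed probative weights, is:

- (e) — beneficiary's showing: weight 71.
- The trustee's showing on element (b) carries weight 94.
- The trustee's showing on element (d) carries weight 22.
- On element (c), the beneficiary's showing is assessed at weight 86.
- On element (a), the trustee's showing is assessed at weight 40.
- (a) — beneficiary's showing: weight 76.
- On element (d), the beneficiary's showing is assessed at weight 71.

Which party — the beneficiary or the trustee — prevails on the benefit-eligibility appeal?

— Issue I —
At Stage I.1 the beneficiary must meet a preponderance (weight is at least 52): on (a) the weight is 76 less the opposing 40 gives net 36, which does not reach 52, so (a) does not meet the standard.
  Not every element is met, so the beneficiary fails to carry Stage I.1.
The trustee prevails on this issue.
— Issue II —
Stage II.1 — burden on beneficiary; standard: a heightened civil standard (weight is at least 74).
    (c): 86 ≥ 74 [met]
  All elements met. The beneficiary retains the burden for Stage II.2.
Stage II.2 — burden on beneficiary; standard: the preponderance of the evidence (weight is at least 55).
    (d): 71 − 22 = 49 < 55 [not met]
    (e): 71 ≥ 55 [met]
  Not every element is met, so the beneficiary fails to carry Stage II.2.
The trustee prevails on this issue.
Per-issue: Issue I → trustee; Issue II → trustee. The beneficiary must prevail on at least one issue; overall, the trustee prevails.

trustee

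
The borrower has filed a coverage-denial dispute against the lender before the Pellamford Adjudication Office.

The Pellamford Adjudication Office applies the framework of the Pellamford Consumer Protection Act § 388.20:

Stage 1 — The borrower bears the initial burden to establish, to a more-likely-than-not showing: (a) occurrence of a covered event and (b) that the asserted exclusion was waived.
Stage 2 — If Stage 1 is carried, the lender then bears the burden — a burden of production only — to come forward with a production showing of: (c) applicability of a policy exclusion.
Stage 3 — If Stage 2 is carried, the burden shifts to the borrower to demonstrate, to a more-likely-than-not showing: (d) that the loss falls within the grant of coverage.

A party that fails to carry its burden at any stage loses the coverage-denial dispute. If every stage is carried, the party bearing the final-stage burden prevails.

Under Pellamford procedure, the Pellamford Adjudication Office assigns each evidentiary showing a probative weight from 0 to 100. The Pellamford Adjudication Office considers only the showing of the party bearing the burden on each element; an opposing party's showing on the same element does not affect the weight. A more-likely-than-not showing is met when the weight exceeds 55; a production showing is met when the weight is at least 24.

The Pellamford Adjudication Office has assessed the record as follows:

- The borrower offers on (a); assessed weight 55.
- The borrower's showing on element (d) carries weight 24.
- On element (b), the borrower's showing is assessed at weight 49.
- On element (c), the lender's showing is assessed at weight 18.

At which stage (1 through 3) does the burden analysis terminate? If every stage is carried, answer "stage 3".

Stage 1 (borrower, a more-likely-than-not showing, weight exceeds 55): (a) 55 ≤ 55 — fails; (b) 49 ≤ 55 — fails.
  Stage 1 not carried; the borrower fails its burden.
So the lender prevails.

stage 1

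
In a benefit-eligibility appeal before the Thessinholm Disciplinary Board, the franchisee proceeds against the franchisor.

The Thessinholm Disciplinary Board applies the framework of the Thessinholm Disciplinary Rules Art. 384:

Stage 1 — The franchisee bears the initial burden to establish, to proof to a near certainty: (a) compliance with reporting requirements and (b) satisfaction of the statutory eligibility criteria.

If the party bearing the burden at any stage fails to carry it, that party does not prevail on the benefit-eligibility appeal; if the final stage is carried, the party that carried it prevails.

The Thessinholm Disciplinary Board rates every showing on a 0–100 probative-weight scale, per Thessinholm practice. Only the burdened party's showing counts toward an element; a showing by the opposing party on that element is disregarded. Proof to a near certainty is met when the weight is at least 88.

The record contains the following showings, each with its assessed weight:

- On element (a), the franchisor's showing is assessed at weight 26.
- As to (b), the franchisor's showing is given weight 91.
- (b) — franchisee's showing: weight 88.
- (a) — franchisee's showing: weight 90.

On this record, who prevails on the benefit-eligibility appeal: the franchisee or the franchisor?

At Stage 1 the franchisee must meet proof to a near certainty (weight is at least 88): on (a) the weight is 90 (the franchisor's 26 is given no effect), which does reach 88, so (a) meets the standard; on (b) the weight is 88 (the franchisor's 91 is given no effect), ≥ 88, so (b) meets the standard.
  Stage 1 carried; the final stage is satisfied.
All stages carried — the franchisee prevails.

franchisee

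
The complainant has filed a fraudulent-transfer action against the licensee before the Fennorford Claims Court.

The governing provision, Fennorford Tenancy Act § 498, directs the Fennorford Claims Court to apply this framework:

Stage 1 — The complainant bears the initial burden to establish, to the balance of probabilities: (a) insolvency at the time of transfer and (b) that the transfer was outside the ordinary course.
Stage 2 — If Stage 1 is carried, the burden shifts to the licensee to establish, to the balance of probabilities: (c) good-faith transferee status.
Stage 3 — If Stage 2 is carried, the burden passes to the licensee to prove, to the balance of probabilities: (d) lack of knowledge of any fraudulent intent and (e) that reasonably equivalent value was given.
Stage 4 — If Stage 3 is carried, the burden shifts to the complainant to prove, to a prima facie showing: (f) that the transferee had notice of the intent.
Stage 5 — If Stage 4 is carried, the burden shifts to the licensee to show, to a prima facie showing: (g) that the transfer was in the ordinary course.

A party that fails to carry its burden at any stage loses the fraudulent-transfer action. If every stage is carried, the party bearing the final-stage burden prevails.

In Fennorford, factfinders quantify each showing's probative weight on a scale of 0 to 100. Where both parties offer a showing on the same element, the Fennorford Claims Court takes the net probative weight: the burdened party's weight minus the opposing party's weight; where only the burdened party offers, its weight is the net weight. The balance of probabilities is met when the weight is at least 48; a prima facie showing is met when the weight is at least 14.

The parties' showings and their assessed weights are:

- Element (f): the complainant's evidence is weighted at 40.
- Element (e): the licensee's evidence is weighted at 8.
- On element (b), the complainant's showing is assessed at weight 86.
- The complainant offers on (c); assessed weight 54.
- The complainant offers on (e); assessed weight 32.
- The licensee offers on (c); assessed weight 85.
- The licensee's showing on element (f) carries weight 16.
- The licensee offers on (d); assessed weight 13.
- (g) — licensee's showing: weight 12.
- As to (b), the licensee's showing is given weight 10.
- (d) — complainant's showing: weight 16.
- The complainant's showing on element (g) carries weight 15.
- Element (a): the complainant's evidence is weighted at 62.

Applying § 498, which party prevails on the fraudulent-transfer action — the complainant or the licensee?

Stage 1 (complainant, the balance of probabilities, weight is at least 48): (a) 62 ≥ 48 — meets; (b) net 86−10=76 ≥ 48 — meets.
  The complainant carries Stage 1; the licensee now bears the burden.
Stage 2 (licensee, the balance of probabilities, weight is at least 48): (c) net 85−54=31 < 48 — fails.
  The licensee does not carry Stage 2.
So the complainant prevails.

complainant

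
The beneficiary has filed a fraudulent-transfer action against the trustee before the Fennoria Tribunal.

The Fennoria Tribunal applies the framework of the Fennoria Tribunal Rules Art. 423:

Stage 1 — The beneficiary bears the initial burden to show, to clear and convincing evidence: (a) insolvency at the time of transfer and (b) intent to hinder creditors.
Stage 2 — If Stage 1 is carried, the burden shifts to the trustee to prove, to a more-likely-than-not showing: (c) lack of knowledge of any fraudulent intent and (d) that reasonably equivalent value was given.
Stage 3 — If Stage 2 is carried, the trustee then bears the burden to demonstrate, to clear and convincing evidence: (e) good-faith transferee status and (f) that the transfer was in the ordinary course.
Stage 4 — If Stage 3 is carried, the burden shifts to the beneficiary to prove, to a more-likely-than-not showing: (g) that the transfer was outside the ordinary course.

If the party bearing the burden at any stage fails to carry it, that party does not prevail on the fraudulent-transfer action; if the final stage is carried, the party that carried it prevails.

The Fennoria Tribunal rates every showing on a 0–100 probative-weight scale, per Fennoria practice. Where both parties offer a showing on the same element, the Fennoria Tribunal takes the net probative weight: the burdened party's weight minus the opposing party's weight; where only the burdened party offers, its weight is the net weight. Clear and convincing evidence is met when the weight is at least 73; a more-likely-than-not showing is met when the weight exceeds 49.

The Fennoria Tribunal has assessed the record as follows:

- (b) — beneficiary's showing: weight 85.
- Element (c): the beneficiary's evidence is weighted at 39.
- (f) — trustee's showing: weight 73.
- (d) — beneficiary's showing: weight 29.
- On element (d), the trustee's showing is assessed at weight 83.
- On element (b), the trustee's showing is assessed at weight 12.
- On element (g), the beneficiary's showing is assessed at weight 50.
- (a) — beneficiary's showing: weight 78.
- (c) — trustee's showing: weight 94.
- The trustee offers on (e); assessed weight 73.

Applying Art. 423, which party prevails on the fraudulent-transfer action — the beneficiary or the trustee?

beneficiary

Stage 1 (beneficiary, clear and convincing evidence, weight is at least 73): (a) 78 ≥ 73 — meets; (b) net 85−12=73 ≥ 73 — meets.
  Stage 1 carried; the burden shifts to the trustee.
Stage 2 (trustee, a more-likely-than-not showing, weight exceeds 49): (c) net 94−39=55 > 49 — meets; (d) net 83−29=54 > 49 — meets.
  All elements met. The trustee retains the burden for Stage 3.
Stage 3 (trustee, clear and convincing evidence, weight is at least 73): (e) 73 ≥ 73 — meets; (f) 73 ≥ 73 — meets.
  Stage 3 is satisfied; the onus moves to the beneficiary.
Stage 4 (beneficiary, a more-likely-than-not showing, weight exceeds 49): (g) 50 > 49 — meets.
  The beneficiary carries the last stage.
Every stage carried; the beneficiary prevails.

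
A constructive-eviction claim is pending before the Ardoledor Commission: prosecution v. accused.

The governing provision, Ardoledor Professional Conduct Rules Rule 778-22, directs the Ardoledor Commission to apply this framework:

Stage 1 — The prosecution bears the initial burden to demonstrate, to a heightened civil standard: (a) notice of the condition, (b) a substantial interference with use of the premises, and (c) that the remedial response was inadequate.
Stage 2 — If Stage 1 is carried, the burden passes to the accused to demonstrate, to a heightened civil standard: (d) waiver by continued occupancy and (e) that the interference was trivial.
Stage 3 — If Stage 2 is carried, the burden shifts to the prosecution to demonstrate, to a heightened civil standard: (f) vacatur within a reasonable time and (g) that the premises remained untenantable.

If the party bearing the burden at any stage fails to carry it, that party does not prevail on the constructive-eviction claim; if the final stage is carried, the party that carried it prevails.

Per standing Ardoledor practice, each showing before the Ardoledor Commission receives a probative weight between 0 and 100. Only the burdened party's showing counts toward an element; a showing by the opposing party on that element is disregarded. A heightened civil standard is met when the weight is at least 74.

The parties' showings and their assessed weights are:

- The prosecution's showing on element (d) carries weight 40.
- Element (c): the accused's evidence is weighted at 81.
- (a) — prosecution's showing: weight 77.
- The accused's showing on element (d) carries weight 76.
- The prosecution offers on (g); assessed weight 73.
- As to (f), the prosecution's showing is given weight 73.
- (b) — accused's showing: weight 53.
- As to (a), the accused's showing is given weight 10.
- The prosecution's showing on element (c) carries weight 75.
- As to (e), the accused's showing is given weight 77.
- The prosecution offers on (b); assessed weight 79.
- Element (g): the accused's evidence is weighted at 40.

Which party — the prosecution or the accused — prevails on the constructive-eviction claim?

accused

At Stage 1 the prosecution must meet a heightened civil standard (weight is at least 74): on (a) the weight is 77 (the accused's 10 is given no effect), ≥ 74, so (a) meets the standard; on (b) the weight is 79 (the accused's 53 is given no effect), ≥ 74, so (b) meets the standard; on (c) the weight is 75 (the accused's 81 is given no effect), which does reach 74, so (c) meets the standard.
  Stage 1 carried; the burden shifts to the accused.
At Stage 2 the accused must meet a heightened civil standard (weight is at least 74): on (d) the weight is 76 (the prosecution's 40 is given no effect), which does reach 74, so (d) meets the standard; on (e) the weight is 77, which does reach 74, so (e) meets the standard.
  Stage 2 is satisfied; the onus moves to the prosecution.
At Stage 3 the prosecution must meet a heightened civil standard (weight is at least 74): on (f) the weight is 73, which does not reach 74, so (f) does not meet the standard; on (g) the weight is 73 (the accused's 40 is given no effect), which does not reach 74, so (g) does not meet the standard.
  The prosecution does not carry Stage 3.
So the accused prevails.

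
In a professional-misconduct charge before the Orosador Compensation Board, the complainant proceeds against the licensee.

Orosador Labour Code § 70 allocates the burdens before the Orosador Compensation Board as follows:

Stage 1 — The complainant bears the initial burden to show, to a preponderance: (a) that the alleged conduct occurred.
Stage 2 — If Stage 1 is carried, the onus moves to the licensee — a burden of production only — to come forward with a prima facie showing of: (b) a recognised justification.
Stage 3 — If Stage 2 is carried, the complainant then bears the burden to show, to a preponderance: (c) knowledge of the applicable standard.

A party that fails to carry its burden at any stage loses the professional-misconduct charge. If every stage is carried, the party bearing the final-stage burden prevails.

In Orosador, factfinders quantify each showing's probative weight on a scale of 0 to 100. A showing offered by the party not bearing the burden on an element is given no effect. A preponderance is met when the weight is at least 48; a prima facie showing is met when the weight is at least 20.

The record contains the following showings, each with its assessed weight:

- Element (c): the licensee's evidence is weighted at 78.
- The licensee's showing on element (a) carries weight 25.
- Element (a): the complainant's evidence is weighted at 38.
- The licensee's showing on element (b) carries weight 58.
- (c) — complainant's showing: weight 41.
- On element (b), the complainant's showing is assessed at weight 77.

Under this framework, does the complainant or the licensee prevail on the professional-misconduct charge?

licensee

At Stage 1 the complainant must meet a preponderance (weight is at least 48): on (a) the weight is 38 (the licensee's 25 is given no effect), which does not reach 48, so (a) does not meet the standard.
  Stage 1 not carried; the complainant fails its burden.
The analysis ends at Stage 1; the licensee prevails.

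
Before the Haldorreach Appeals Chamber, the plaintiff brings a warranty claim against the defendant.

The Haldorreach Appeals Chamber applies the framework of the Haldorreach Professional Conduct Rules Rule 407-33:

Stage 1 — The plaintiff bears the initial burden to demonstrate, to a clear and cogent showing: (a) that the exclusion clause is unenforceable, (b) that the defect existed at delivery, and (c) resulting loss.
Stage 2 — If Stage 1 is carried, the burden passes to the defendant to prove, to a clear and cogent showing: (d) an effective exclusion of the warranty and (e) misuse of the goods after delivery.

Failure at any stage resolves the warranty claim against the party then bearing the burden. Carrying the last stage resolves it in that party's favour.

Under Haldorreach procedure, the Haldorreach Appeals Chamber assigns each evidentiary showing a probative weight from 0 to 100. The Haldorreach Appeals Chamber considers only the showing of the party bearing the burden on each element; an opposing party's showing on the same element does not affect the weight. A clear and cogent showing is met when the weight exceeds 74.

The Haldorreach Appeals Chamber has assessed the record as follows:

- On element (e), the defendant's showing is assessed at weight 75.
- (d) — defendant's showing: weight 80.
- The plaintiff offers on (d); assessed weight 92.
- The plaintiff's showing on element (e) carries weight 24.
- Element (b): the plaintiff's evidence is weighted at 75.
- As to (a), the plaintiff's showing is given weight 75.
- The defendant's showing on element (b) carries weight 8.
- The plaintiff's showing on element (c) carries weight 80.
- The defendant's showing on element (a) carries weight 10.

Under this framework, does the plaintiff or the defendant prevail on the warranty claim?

Stage 1 — burden on plaintiff; standard: a clear and cogent showing (weight exceeds 74).
    (a): 75 (defendant's 10 disregarded) > 74 [met]
    (b): 75 (defendant's 8 disregarded) > 74 [met]
    (c): 80 > 74 [met]
  Stage 1 carried; the burden shifts to the defendant.
Stage 2 — burden on defendant; standard: a clear and cogent showing (weight exceeds 74).
    (d): 80 (plaintiff's 92 disregarded) > 74 [met]
    (e): 75 (plaintiff's 24 disregarded) > 74 [met]
  The defendant carries the last stage.
With every stage satisfied, the defendant prevails.

defendant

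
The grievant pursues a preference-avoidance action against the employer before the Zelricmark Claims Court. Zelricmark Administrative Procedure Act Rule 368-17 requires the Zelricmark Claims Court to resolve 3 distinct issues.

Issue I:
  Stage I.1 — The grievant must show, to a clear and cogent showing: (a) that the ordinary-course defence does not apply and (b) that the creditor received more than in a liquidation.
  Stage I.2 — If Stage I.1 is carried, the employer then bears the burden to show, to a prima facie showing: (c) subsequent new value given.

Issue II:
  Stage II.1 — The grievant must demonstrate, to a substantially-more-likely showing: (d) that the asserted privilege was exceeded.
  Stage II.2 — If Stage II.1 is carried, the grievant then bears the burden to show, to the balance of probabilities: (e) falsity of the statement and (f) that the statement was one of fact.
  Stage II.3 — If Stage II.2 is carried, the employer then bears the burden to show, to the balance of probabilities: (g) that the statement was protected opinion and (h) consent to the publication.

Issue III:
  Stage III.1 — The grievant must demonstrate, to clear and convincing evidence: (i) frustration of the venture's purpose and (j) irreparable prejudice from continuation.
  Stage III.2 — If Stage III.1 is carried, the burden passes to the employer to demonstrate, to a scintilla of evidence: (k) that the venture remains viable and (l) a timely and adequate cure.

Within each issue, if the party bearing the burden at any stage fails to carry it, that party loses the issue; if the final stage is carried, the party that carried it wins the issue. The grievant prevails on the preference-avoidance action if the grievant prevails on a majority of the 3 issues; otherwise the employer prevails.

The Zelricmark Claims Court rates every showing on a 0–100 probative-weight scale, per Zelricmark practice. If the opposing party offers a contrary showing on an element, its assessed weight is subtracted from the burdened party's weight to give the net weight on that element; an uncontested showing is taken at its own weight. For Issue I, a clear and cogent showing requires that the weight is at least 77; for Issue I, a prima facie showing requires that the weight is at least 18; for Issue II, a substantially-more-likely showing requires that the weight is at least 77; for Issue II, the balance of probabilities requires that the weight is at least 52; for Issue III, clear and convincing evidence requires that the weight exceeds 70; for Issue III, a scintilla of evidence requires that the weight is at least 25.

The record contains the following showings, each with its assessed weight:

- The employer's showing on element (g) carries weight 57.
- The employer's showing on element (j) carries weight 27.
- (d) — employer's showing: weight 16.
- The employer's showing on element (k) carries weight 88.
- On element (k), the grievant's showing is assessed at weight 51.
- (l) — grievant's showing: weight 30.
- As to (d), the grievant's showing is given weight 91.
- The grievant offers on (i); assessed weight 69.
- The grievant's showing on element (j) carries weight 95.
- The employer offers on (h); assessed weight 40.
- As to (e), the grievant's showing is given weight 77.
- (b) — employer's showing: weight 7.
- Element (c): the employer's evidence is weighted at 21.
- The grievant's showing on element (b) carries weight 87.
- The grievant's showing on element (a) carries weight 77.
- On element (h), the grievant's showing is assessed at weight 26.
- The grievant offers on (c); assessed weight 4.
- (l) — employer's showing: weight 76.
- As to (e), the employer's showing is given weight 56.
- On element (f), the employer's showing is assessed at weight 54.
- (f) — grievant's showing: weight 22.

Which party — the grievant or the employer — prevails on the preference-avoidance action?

— Issue I —
At Stage I.1 the grievant must meet a clear and cogent showing (weight is at least 77): on (a) the weight is 77, which does reach 77, so (a) meets the standard; on (b) the weight is 87 less the opposing 7 gives net 80, ≥ 77, so (b) meets the standard.
  Stage I.1 is satisfied; the onus moves to the employer.
At Stage I.2 the employer must meet a prima facie showing (weight is at least 18): on (c) the weight is 21 less the opposing 4 gives net 17, which does not reach 18, so (c) does not meet the standard.
  The employer does not carry Stage I.2.
So the grievant prevails on this issue.
— Issue II —
At Stage II.1 the grievant must meet a substantially-more-likely showing (weight is at least 77): on (d) the weight is 91 less the opposing 16 gives net 75, which does not reach 77, so (d) does not meet the standard.
  Stage II.1 not carried; the grievant fails its burden.
The analysis ends at Stage II.1; the employer prevails on this issue.
— Issue III —
Stage III.1 (grievant, clear and convincing evidence, weight exceeds 70): (i) 69 ≤ 70 — fails; (j) net 95−27=68 ≤ 70 — fails.
  Not every element is met, so the grievant fails to carry Stage III.1.
The employer prevails on this issue.
Per-issue: Issue I → grievant; Issue II → employer; Issue III → employer. The grievant must prevail on a majority of issues; overall, the employer prevails.

employer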